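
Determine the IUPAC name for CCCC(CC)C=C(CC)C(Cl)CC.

3-chloro-4,6-diethylnon-4-ene

The longest chain bearing the multiple bond is 9 carbons long (nonane).
The chain contains a C=C double bond, so the unsaturation ending is -ene.
Choose the numbering such that numbering from this end puts the double bond at C-4 rather than C-5.
This places the double bond between C-4 and C-5; a chloro group at C-3; ethyl groups at C-4 and C-6.
Prefixes are listed alphabetically: chloro, ethyl.
Assembling the pieces gives 3-chloro-4,6-diethylnon-4-ene.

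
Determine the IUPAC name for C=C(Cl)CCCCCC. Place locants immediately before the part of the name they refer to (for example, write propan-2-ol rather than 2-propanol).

The longest chain bearing the multiple bond is 8 carbons long (octane).
There is one C=C double bond, indicated by the ending -ene.
Choose the numbering such that numbering from this end puts the double bond at C-1 rather than C-7.
This places the double bond between C-1 and C-2; a chloro group at C-2.
The name is 2-chlorooct-1-ene.

2-chlorooct-1-ene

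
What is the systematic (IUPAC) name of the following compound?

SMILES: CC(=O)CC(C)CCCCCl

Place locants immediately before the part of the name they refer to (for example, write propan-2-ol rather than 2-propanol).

Counting along the main chain through the carbonyl gives 8 carbons: the parent is octane.
The principal characteristic group is a ketone (C=O on an internal carbon), named with the suffix -one.
Number the chain so that numbering from this end puts the carbonyl group at C-2 rather than C-7.
That gives the carbonyl at C-2; a chloro group at C-8; a methyl group at C-4.
Substituent prefixes are cited in alphabetical order (multiplying prefixes like di-/tri- are ignored for ordering).
Putting it together: 8-chloro-4-methyloctan-2-one.

8-chloro-4-methyloctan-2-one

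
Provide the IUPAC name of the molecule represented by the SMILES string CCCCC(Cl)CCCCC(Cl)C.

The longest continuous carbon chain has 11 atoms, so the parent hydride is undecane.
Choose the numbering such that the substituent locant set {2,7} is lower than {5,10} at the first point of difference.
This places chloro groups at C-2 and C-7.
Putting it together: 2,7-dichloroundecane.

2,7-dichloroundecane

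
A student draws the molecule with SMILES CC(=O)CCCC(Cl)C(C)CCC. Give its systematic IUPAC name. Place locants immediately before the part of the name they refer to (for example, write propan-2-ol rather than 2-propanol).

The longest chain bearing the carbonyl is 10 carbons long (decane).
A ketone (C=O on an internal carbon) is the principal characteristic group, giving the suffix -one.
The numbering direction is chosen so that numbering from this end puts the carbonyl group at C-2 rather than C-9.
That gives the carbonyl at C-2; a chloro group at C-6; a methyl group at C-7.
Prefixes are listed alphabetically: chloro, methyl.
Assembling the pieces gives 6-chloro-7-methyldecan-2-one.

6-chloro-7-methyldecan-2-one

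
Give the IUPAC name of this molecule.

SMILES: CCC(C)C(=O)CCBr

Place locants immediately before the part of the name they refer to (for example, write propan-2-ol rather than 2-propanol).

The longest carbon chain that includes the carbonyl has 6 carbons, so the parent hydride is hexane.
The principal characteristic group is a ketone (C=O on an internal carbon), named with the suffix -one.
The numbering direction is chosen so that numbering from this end puts the carbonyl group at C-3 rather than C-4.
This places the carbonyl at C-3; a bromo group at C-1; a methyl group at C-4.
Prefixes are listed alphabetically: bromo, methyl.
The name is 1-bromo-4-methylhexan-3-one.

1-bromo-4-methylhexan-3-one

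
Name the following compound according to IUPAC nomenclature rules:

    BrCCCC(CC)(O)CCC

1-bromo-4-ethylheptan-4-ol

The longest carbon chain that includes the –OH group has 7 carbons, so the parent hydride is heptane.
The highest-priority functional group is an alcohol (–OH), so the name ends in -ol.
Choose the numbering such that the substituent locant set {1,4} is lower than {4,7} at the first point of difference.
That gives the hydroxyl at C-4; a bromo group at C-1; an ethyl group at C-4.
Prefixes are listed alphabetically: bromo, ethyl.
Putting it together: 1-bromo-4-ethylheptan-4-ol.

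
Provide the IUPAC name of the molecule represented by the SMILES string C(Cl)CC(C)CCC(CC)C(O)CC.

9-chloro-4-ethyl-7-methylnonan-3-ol

Counting along the main chain through the –OH group gives 9 carbons: the parent is nonane.
The principal characteristic group is an alcohol (–OH), named with the suffix -ol.
Choose the numbering such that numbering from this end puts the hydroxyl group at C-3 rather than C-7.
This places the hydroxyl at C-3; a chloro group at C-9; an ethyl group at C-4; a methyl group at C-7.
The substituents are ordered alphabetically, ignoring any di-/tri- multipliers.
Putting it together: 9-chloro-4-ethyl-7-methylnonan-3-ol.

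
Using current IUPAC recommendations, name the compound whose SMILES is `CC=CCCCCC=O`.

oct-6-enal

Counting along the main chain through the –CHO group and the multiple bond gives 8 carbons: the parent is octane.
The principal characteristic group is an aldehyde (terminal –CHO), named with the suffix -al.
A C=C double bond in the chain gives the infix -ene-.
Choose the numbering such that the aldehyde carbon is C-1 by definition.
This places the double bond between C-6 and C-7.
Putting it together: oct-6-enal.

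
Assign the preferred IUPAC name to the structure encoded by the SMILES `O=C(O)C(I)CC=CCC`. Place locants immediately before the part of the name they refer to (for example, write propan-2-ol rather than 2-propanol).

The longest carbon chain that includes the –COOH group and the multiple bond has 7 carbons, so the parent hydride is heptane.
The principal characteristic group is a carboxylic acid (terminal –COOH), named with the suffix -oic acid.
A C=C double bond in the chain gives the infix -ene-.
Choose the numbering such that the carboxylic acid carbon is C-1 by definition.
This places the double bond between C-4 and C-5; an iodo group at C-2.
Assembling the pieces gives 2-iodohept-4-enoic acid.

2-iodohept-4-enoic acid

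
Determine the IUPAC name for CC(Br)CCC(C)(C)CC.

The parent chain contains 7 carbons (heptane).
The numbering direction is chosen so that the substituent locant set {2,5,5} is lower than {3,3,6} at the first point of difference.
This places a bromo group at C-2; two methyl groups at C-5.
The substituents are ordered alphabetically, ignoring any di-/tri- multipliers.
Assembling the pieces gives 2-bromo-5,5-dimethylheptane.

2-bromo-5,5-dimethylheptane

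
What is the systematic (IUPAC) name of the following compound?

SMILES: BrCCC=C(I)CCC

1-bromo-4-iodohept-3-ene

Counting along the main chain through the multiple bond gives 7 carbons: the parent is heptane.
A C=C double bond in the chain gives the infix -ene-.
The numbering direction is chosen so that numbering from this end puts the double bond at C-3 rather than C-4.
With this numbering: the double bond between C-3 and C-4; a bromo group at C-1; an iodo group at C-4.
Substituent prefixes are cited in alphabetical order (multiplying prefixes like di-/tri- are ignored for ordering).
Assembling the pieces gives 1-bromo-4-iodohept-3-ene.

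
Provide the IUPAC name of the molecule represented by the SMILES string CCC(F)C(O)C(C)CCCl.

1-chloro-5-fluoro-3-methylheptan-4-ol

The longest chain bearing the –OH group is 7 carbons long (heptane).
An alcohol (–OH) is the principal characteristic group, giving the suffix -ol.
Choose the numbering such that the substituent locant set {1,3,5} is lower than {3,5,7} at the first point of difference.
This places the hydroxyl at C-4; a chloro group at C-1; a fluoro group at C-5; a methyl group at C-3.
Prefixes are listed alphabetically: chloro, fluoro, methyl.
Putting it together: 1-chloro-5-fluoro-3-methylheptan-4-ol.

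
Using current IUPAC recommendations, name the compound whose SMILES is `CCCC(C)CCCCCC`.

4-methyldecane

The longest continuous carbon chain has 10 atoms, so the parent hydride is decane.
Number the chain so that the substituent locant set {4} is lower than {7} at the first point of difference.
That gives a methyl group at C-4.
Putting it together: 4-methyldecane.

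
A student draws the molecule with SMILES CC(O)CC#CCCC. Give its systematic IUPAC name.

Counting along the main chain through the –OH group and the multiple bond gives 8 carbons: the parent is octane.
The highest-priority functional group is an alcohol (–OH), so the name ends in -ol.
The chain contains a C≡C triple bond, so the unsaturation ending is -yne.
Choose the numbering such that numbering from this end puts the hydroxyl group at C-2 rather than C-7.
This places the hydroxyl at C-2; the triple bond between C-4 and C-5.
The name is oct-4-yn-2-ol.

oct-4-yn-2-ol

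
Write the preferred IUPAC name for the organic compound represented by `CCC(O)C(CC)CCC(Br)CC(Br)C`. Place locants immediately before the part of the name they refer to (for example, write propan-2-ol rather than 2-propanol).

7,9-dibromo-4-ethyldecan-3-ol

Counting along the main chain through the –OH group gives 10 carbons: the parent is decane.
The highest-priority functional group is an alcohol (–OH), so the name ends in -ol.
Number the chain so that numbering from this end puts the hydroxyl group at C-3 rather than C-8.
With this numbering: the hydroxyl at C-3; bromo groups at C-7 and C-9; an ethyl group at C-4.
Prefixes are listed alphabetically: bromo, ethyl.
Assembling the pieces gives 7,9-dibromo-4-ethyldecan-3-ol.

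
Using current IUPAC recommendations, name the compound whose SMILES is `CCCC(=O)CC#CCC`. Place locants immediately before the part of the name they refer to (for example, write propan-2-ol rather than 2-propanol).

The longest carbon chain that includes the carbonyl and the multiple bond has 9 carbons, so the parent hydride is nonane.
The highest-priority functional group is a ketone (C=O on an internal carbon), so the name ends in -one.
A C≡C triple bond in the chain gives the infix -yne-.
Choose the numbering such that numbering from this end puts the carbonyl group at C-4 rather than C-6.
That gives the carbonyl at C-4; the triple bond between C-6 and C-7.
Putting it together: non-6-yn-4-one.

non-6-yn-4-one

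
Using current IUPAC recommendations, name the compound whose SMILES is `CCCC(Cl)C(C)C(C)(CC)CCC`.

The longest carbon chain is 9 atoms: the parent is nonane.
The numbering direction is chosen so that the substituent locant set {4,4,5,6} is lower than {4,5,6,6} at the first point of difference.
That gives a chloro group at C-6; an ethyl group at C-4; methyl groups at C-4 and C-5.
The substituents are ordered alphabetically, ignoring any di-/tri- multipliers.
Assembling the pieces gives 6-chloro-4-ethyl-4,5-dimethylnonane.

6-chloro-4-ethyl-4,5-dimethylnonane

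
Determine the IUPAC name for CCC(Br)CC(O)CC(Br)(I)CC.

The longest chain bearing the –OH group is 9 carbons long (nonane).
The highest-priority functional group is an alcohol (–OH), so the name ends in -ol.
The numbering direction is chosen so that the substituent locant set {3,3,7} is lower than {3,7,7} at the first point of difference.
This places the hydroxyl at C-5; bromo groups at C-3 and C-7; an iodo group at C-3.
The substituents are ordered alphabetically, ignoring any di-/tri- multipliers.
Putting it together: 3,7-dibromo-3-iodononan-5-ol.

3,7-dibromo-3-iodononan-5-ol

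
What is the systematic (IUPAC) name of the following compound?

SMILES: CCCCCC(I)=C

The longest chain bearing the multiple bond is 7 carbons long (heptane).
The chain contains a C=C double bond, so the unsaturation ending is -ene.
Number the chain so that numbering from this end puts the double bond at C-1 rather than C-6.
With this numbering: the double bond between C-1 and C-2; an iodo group at C-2.
Assembling the pieces gives 2-iodohept-1-ene.

2-iodohept-1-ene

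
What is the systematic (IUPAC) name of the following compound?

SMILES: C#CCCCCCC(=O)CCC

The longest carbon chain that includes the carbonyl and the multiple bond has 11 carbons, so the parent hydride is undecane.
A ketone (C=O on an internal carbon) is the principal characteristic group, giving the suffix -one.
A C≡C triple bond in the chain gives the infix -yne-.
Choose the numbering such that numbering from this end puts the carbonyl group at C-4 rather than C-8.
That gives the carbonyl at C-4; the triple bond between C-10 and C-11.
Putting it together: undec-10-yn-4-one.

undec-10-yn-4-one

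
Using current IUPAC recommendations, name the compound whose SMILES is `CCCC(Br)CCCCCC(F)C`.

8-bromo-2-fluoroundecane

The longest continuous carbon chain has 11 atoms, so the parent hydride is undecane.
Number the chain so that the substituent locant set {2,8} is lower than {4,10} at the first point of difference.
This places a bromo group at C-8; a fluoro group at C-2.
The substituents are ordered alphabetically, ignoring any di-/tri- multipliers.
Assembling the pieces gives 8-bromo-2-fluoroundecane.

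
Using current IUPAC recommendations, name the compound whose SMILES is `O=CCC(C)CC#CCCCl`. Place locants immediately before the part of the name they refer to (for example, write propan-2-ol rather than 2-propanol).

The longest carbon chain that includes the –CHO group and the multiple bond has 8 carbons, so the parent hydride is octane.
The principal characteristic group is an aldehyde (terminal –CHO), named with the suffix -al.
There is one C≡C triple bond, indicated by the ending -yne.
Number the chain so that the aldehyde carbon is C-1 by definition.
That gives the triple bond between C-5 and C-6; a chloro group at C-8; a methyl group at C-3.
Substituent prefixes are cited in alphabetical order (multiplying prefixes like di-/tri- are ignored for ordering).
The name is 8-chloro-3-methyloct-5-ynal.

8-chloro-3-methyloct-5-ynal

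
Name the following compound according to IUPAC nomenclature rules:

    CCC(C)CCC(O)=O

Counting along the main chain through the –COOH group gives 6 carbons: the parent is hexane.
The principal characteristic group is a carboxylic acid (terminal –COOH), named with the suffix -oic acid.
The numbering direction is chosen so that the carboxylic acid carbon is C-1 by definition.
That gives a methyl group at C-4.
The name is 4-methylhexanoic acid.

4-methylhexanoic acid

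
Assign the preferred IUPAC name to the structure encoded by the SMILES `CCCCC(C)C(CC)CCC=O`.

4-ethyl-5-methylnonanal

The longest carbon chain that includes the –CHO group has 9 carbons, so the parent hydride is nonane.
The highest-priority functional group is an aldehyde (terminal –CHO), so the name ends in -al.
Choose the numbering such that the aldehyde carbon is C-1 by definition.
That gives an ethyl group at C-4; a methyl group at C-5.
Substituent prefixes are cited in alphabetical order (multiplying prefixes like di-/tri- are ignored for ordering).
The name is 4-ethyl-5-methylnonanal.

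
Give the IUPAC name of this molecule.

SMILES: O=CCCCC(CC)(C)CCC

5-ethyl-5-methyloctanal

Counting along the main chain through the –CHO group gives 8 carbons: the parent is octane.
An aldehyde (terminal –CHO) is the principal characteristic group, giving the suffix -al.
Choose the numbering such that the aldehyde carbon is C-1 by definition.
This places an ethyl group at C-5; a methyl group at C-5.
Prefixes are listed alphabetically: ethyl, methyl.
Putting it together: 5-ethyl-5-methyloctanal.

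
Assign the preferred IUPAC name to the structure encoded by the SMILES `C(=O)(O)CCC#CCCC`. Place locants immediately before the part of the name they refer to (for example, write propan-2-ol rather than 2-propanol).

The longest chain bearing the –COOH group and the multiple bond is 8 carbons long (octane).
A carboxylic acid (terminal –COOH) is the principal characteristic group, giving the suffix -oic acid.
There is one C≡C triple bond, indicated by the ending -yne.
Number the chain so that the carboxylic acid carbon is C-1 by definition.
With this numbering: the triple bond between C-4 and C-5.
Assembling the pieces gives oct-4-ynoic acid.

oct-4-ynoic acid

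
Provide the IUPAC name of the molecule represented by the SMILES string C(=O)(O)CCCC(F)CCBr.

The longest chain bearing the –COOH group is 7 carbons long (heptane).
A carboxylic acid (terminal –COOH) is the principal characteristic group, giving the suffix -oic acid.
Choose the numbering such that the carboxylic acid carbon is C-1 by definition.
That gives a bromo group at C-7; a fluoro group at C-5.
The substituents are ordered alphabetically, ignoring any di-/tri- multipliers.
Assembling the pieces gives 7-bromo-5-fluoroheptanoic acid.

7-bromo-5-fluoroheptanoic acid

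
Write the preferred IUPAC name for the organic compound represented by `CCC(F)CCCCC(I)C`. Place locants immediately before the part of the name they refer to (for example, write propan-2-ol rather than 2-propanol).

The longest continuous carbon chain has 9 atoms, so the parent hydride is nonane.
The numbering direction is chosen so that the substituent locant set {2,7} is lower than {3,8} at the first point of difference.
That gives a fluoro group at C-7; an iodo group at C-2.
Substituent prefixes are cited in alphabetical order (multiplying prefixes like di-/tri- are ignored for ordering).
Putting it together: 7-fluoro-2-iodononane.

7-fluoro-2-iodononane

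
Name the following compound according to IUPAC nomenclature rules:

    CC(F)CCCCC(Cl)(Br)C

The longest carbon chain is 8 atoms: the parent is octane.
Number the chain so that the substituent locant set {2,2,7} is lower than {2,7,7} at the first point of difference.
With this numbering: a bromo group at C-2; a chloro group at C-2; a fluoro group at C-7.
The substituents are ordered alphabetically, ignoring any di-/tri- multipliers.
Putting it together: 2-bromo-2-chloro-7-fluorooctane.

2-bromo-2-chloro-7-fluorooctane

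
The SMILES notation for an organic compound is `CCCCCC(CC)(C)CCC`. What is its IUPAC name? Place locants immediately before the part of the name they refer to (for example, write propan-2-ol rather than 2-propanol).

The parent chain contains 9 carbons (nonane).
Number the chain so that the substituent locant set {4,4} is lower than {6,6} at the first point of difference.
With this numbering: an ethyl group at C-4; a methyl group at C-4.
The substituents are ordered alphabetically, ignoring any di-/tri- multipliers.
The name is 4-ethyl-4-methylnonane.

4-ethyl-4-methylnonane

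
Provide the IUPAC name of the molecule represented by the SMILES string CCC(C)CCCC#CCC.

8-methyldec-3-yne

The longest carbon chain that includes the multiple bond has 10 carbons, so the parent hydride is decane.
A C≡C triple bond in the chain gives the infix -yne-.
Number the chain so that numbering from this end puts the triple bond at C-3 rather than C-7.
That gives the triple bond between C-3 and C-4; a methyl group at C-8.
The name is 8-methyldec-3-yne.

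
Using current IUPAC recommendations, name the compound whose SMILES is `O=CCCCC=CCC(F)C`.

The longest carbon chain that includes the –CHO group and the multiple bond has 9 carbons, so the parent hydride is nonane.
An aldehyde (terminal –CHO) is the principal characteristic group, giving the suffix -al.
There is one C=C double bond, indicated by the ending -ene.
The numbering direction is chosen so that the aldehyde carbon is C-1 by definition.
That gives the double bond between C-5 and C-6; a fluoro group at C-8.
Assembling the pieces gives 8-fluoronon-5-enal.

8-fluoronon-5-enal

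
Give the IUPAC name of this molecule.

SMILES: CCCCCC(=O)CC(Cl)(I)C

2-chloro-2-iodononan-4-one

The longest chain bearing the carbonyl is 9 carbons long (nonane).
The principal characteristic group is a ketone (C=O on an internal carbon), named with the suffix -one.
Choose the numbering such that numbering from this end puts the carbonyl group at C-4 rather than C-6.
This places the carbonyl at C-4; a chloro group at C-2; an iodo group at C-2.
The substituents are ordered alphabetically, ignoring any di-/tri- multipliers.
Putting it together: 2-chloro-2-iodononan-4-one.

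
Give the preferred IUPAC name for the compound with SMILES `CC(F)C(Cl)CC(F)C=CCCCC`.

The longest carbon chain that includes the multiple bond has 11 carbons, so the parent hydride is undecane.
The chain contains a C=C double bond, so the unsaturation ending is -ene.
The numbering direction is chosen so that numbering from this end puts the double bond at C-5 rather than C-6.
That gives the double bond between C-5 and C-6; a chloro group at C-9; fluoro groups at C-7 and C-10.
The substituents are ordered alphabetically, ignoring any di-/tri- multipliers.
Putting it together: 9-chloro-7,10-difluoroundec-5-ene.

9-chloro-7,10-difluoroundec-5-ene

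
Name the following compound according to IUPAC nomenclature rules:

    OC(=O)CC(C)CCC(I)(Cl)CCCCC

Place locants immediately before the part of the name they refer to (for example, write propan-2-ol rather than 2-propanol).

Counting along the main chain through the –COOH group gives 11 carbons: the parent is undecane.
The principal characteristic group is a carboxylic acid (terminal –COOH), named with the suffix -oic acid.
Choose the numbering such that the carboxylic acid carbon is C-1 by definition.
This places a chloro group at C-6; an iodo group at C-6; a methyl group at C-3.
The substituents are ordered alphabetically, ignoring any di-/tri- multipliers.
Putting it together: 6-chloro-6-iodo-3-methylundecanoic acid.

6-chloro-6-iodo-3-methylundecanoic acid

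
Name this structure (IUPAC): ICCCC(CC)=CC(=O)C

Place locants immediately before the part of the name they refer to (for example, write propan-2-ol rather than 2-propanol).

Counting along the main chain through the carbonyl and the multiple bond gives 7 carbons: the parent is heptane.
The principal characteristic group is a ketone (C=O on an internal carbon), named with the suffix -one.
A C=C double bond in the chain gives the infix -ene-.
The numbering direction is chosen so that numbering from this end puts the carbonyl group at C-2 rather than C-6.
With this numbering: the carbonyl at C-2; the double bond between C-3 and C-4; an ethyl group at C-4; an iodo group at C-7.
The substituents are ordered alphabetically, ignoring any di-/tri- multipliers.
Assembling the pieces gives 4-ethyl-7-iodohept-3-en-2-one.

4-ethyl-7-iodohept-3-en-2-one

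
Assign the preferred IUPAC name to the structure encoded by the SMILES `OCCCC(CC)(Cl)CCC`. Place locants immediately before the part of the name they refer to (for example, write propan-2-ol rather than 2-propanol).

4-chloro-4-ethylheptan-1-ol

Counting along the main chain through the –OH group gives 7 carbons: the parent is heptane.
The highest-priority functional group is an alcohol (–OH), so the name ends in -ol.
The numbering direction is chosen so that numbering from this end puts the hydroxyl group at C-1 rather than C-7.
That gives the hydroxyl at C-1; a chloro group at C-4; an ethyl group at C-4.
The substituents are ordered alphabetically, ignoring any di-/tri- multipliers.
Putting it together: 4-chloro-4-ethylheptan-1-ol.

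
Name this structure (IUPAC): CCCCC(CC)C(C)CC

The longest carbon chain is 8 atoms: the parent is octane.
The numbering direction is chosen so that the substituent locant set {3,4} is lower than {5,6} at the first point of difference.
This places an ethyl group at C-4; a methyl group at C-3.
The substituents are ordered alphabetically, ignoring any di-/tri- multipliers.
Putting it together: 4-ethyl-3-methyloctane.

4-ethyl-3-methyloctane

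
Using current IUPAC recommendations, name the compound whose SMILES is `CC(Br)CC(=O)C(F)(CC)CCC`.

The longest chain bearing the carbonyl is 8 carbons long (octane).
A ketone (C=O on an internal carbon) is the principal characteristic group, giving the suffix -one.
The numbering direction is chosen so that numbering from this end puts the carbonyl group at C-4 rather than C-5.
With this numbering: the carbonyl at C-4; a bromo group at C-2; an ethyl group at C-5; a fluoro group at C-5.
Substituent prefixes are cited in alphabetical order (multiplying prefixes like di-/tri- are ignored for ordering).
Putting it together: 2-bromo-5-ethyl-5-fluorooctan-4-one.

2-bromo-5-ethyl-5-fluorooctan-4-one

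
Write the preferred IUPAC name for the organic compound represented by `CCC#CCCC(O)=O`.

The longest carbon chain that includes the –COOH group and the multiple bond has 7 carbons, so the parent hydride is heptane.
The highest-priority functional group is a carboxylic acid (terminal –COOH), so the name ends in -oic acid.
There is one C≡C triple bond, indicated by the ending -yne.
The numbering direction is chosen so that the carboxylic acid carbon is C-1 by definition.
This places the triple bond between C-4 and C-5.
Putting it together: hept-4-ynoic acid.

hept-4-ynoic acid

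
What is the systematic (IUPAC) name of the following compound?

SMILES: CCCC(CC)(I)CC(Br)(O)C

2-bromo-4-ethyl-4-iodoheptan-2-ol

The longest carbon chain that includes the –OH group has 7 carbons, so the parent hydride is heptane.
The principal characteristic group is an alcohol (–OH), named with the suffix -ol.
Choose the numbering such that numbering from this end puts the hydroxyl group at C-2 rather than C-6.
That gives the hydroxyl at C-2; a bromo group at C-2; an ethyl group at C-4; an iodo group at C-4.
Substituent prefixes are cited in alphabetical order (multiplying prefixes like di-/tri- are ignored for ordering).
Putting it together: 2-bromo-4-ethyl-4-iodoheptan-2-ol.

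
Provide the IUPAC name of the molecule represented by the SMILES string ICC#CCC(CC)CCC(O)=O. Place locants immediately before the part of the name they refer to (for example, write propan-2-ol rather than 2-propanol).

4-ethyl-8-iodooct-6-ynoic acid

The longest carbon chain that includes the –COOH group and the multiple bond has 8 carbons, so the parent hydride is octane.
The highest-priority functional group is a carboxylic acid (terminal –COOH), so the name ends in -oic acid.
The chain contains a C≡C triple bond, so the unsaturation ending is -yne.
The numbering direction is chosen so that the carboxylic acid carbon is C-1 by definition.
This places the triple bond between C-6 and C-7; an ethyl group at C-4; an iodo group at C-8.
Prefixes are listed alphabetically: ethyl, iodo.
The name is 4-ethyl-8-iodooct-6-ynoic acid.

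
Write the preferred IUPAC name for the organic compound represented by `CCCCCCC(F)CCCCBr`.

The parent chain contains 11 carbons (undecane).
The numbering direction is chosen so that the substituent locant set {1,5} is lower than {7,11} at the first point of difference.
This places a bromo group at C-1; a fluoro group at C-5.
Prefixes are listed alphabetically: bromo, fluoro.
Putting it together: 1-bromo-5-fluoroundecane.

1-bromo-5-fluoroundecane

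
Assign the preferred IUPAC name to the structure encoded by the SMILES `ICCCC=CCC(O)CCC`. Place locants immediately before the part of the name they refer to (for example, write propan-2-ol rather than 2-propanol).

The longest chain bearing the –OH group and the multiple bond is 10 carbons long (decane).
The highest-priority functional group is an alcohol (–OH), so the name ends in -ol.
A C=C double bond in the chain gives the infix -ene-.
The numbering direction is chosen so that numbering from this end puts the hydroxyl group at C-4 rather than C-7.
With this numbering: the hydroxyl at C-4; the double bond between C-6 and C-7; an iodo group at C-10.
Assembling the pieces gives 10-iododec-6-en-4-ol.

10-iododec-6-en-4-ol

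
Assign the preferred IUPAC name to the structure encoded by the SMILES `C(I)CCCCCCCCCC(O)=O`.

11-iodoundecanoic acid

Counting along the main chain through the –COOH group gives 11 carbons: the parent is undecane.
The highest-priority functional group is a carboxylic acid (terminal –COOH), so the name ends in -oic acid.
The numbering direction is chosen so that the carboxylic acid carbon is C-1 by definition.
That gives an iodo group at C-11.
The name is 11-iodoundecanoic acid.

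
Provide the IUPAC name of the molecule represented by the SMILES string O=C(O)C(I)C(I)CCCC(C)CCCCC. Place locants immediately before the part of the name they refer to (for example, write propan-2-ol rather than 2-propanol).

Counting along the main chain through the –COOH group gives 12 carbons: the parent is dodecane.
The highest-priority functional group is a carboxylic acid (terminal –COOH), so the name ends in -oic acid.
Number the chain so that the carboxylic acid carbon is C-1 by definition.
This places iodo groups at C-2 and C-3; a methyl group at C-7.
Prefixes are listed alphabetically: iodo, methyl.
The name is 2,3-diiodo-7-methyldodecanoic acid.

2,3-diiodo-7-methyldodecanoic acid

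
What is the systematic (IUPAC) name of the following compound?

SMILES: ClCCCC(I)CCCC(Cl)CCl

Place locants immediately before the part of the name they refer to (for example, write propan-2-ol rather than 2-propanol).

1,2,9-trichloro-6-iodononane

The longest carbon chain is 9 atoms: the parent is nonane.
The numbering direction is chosen so that the substituent locant set {1,2,6,9} is lower than {1,4,8,9} at the first point of difference.
This places chloro groups at C-1 and C-2 and C-9; an iodo group at C-6.
Prefixes are listed alphabetically: chloro, iodo.
The name is 1,2,9-trichloro-6-iodononane.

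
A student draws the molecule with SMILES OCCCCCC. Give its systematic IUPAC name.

hexan-1-ol

The longest chain bearing the –OH group is 6 carbons long (hexane).
The highest-priority functional group is an alcohol (–OH), so the name ends in -ol.
Number the chain so that numbering from this end puts the hydroxyl group at C-1 rather than C-6.
That gives the hydroxyl at C-1.
Putting it together: hexan-1-ol.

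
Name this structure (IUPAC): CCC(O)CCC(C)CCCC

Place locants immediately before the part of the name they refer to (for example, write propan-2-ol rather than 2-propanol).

Counting along the main chain through the –OH group gives 10 carbons: the parent is decane.
The highest-priority functional group is an alcohol (–OH), so the name ends in -ol.
Number the chain so that numbering from this end puts the hydroxyl group at C-3 rather than C-8.
That gives the hydroxyl at C-3; a methyl group at C-6.
The name is 6-methyldecan-3-ol.

6-methyldecan-3-ol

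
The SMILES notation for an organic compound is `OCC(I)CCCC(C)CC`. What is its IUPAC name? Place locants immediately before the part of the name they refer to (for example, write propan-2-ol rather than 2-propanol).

The longest chain bearing the –OH group is 8 carbons long (octane).
The highest-priority functional group is an alcohol (–OH), so the name ends in -ol.
The numbering direction is chosen so that numbering from this end puts the hydroxyl group at C-1 rather than C-8.
That gives the hydroxyl at C-1; an iodo group at C-2; a methyl group at C-6.
The substituents are ordered alphabetically, ignoring any di-/tri- multipliers.
The name is 2-iodo-6-methyloctan-1-ol.

2-iodo-6-methyloctan-1-ol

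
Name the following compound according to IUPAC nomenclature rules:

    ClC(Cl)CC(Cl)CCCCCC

The longest carbon chain is 9 atoms: the parent is nonane.
The numbering direction is chosen so that the substituent locant set {1,1,3} is lower than {7,9,9} at the first point of difference.
This places chloro groups at C-1 (×2) and C-3.
Putting it together: 1,1,3-trichlorononane.

1,1,3-trichlorononane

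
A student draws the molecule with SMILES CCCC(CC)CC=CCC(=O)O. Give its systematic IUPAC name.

Counting along the main chain through the –COOH group and the multiple bond gives 9 carbons: the parent is nonane.
A carboxylic acid (terminal –COOH) is the principal characteristic group, giving the suffix -oic acid.
The chain contains a C=C double bond, so the unsaturation ending is -ene.
Number the chain so that the carboxylic acid carbon is C-1 by definition.
With this numbering: the double bond between C-3 and C-4; an ethyl group at C-6.
Putting it together: 6-ethylnon-3-enoic acid.

6-ethylnon-3-enoic acid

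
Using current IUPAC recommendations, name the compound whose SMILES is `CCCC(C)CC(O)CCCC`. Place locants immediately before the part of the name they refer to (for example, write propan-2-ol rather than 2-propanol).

7-methyldecan-5-ol

The longest chain bearing the –OH group is 10 carbons long (decane).
The principal characteristic group is an alcohol (–OH), named with the suffix -ol.
The numbering direction is chosen so that numbering from this end puts the hydroxyl group at C-5 rather than C-6.
That gives the hydroxyl at C-5; a methyl group at C-7.
The name is 7-methyldecan-5-ol.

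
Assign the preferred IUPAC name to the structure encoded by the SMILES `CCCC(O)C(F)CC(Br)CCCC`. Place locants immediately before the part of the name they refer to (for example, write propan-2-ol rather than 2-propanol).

The longest carbon chain that includes the –OH group has 11 carbons, so the parent hydride is undecane.
An alcohol (–OH) is the principal characteristic group, giving the suffix -ol.
The numbering direction is chosen so that numbering from this end puts the hydroxyl group at C-4 rather than C-8.
That gives the hydroxyl at C-4; a bromo group at C-7; a fluoro group at C-5.
The substituents are ordered alphabetically, ignoring any di-/tri- multipliers.
Putting it together: 7-bromo-5-fluoroundecan-4-ol.

7-bromo-5-fluoroundecan-4-ol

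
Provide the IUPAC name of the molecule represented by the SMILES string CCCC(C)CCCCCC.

The longest carbon chain is 10 atoms: the parent is decane.
Number the chain so that the substituent locant set {4} is lower than {7} at the first point of difference.
With this numbering: a methyl group at C-4.
Putting it together: 4-methyldecane.

4-methyldecane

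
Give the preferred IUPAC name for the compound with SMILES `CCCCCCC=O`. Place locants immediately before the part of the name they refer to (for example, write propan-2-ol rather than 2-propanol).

heptanal

Counting along the main chain through the –CHO group gives 7 carbons: the parent is heptane.
An aldehyde (terminal –CHO) is the principal characteristic group, giving the suffix -al.
Choose the numbering such that the aldehyde carbon is C-1 by definition.
Assembling the pieces gives heptanal.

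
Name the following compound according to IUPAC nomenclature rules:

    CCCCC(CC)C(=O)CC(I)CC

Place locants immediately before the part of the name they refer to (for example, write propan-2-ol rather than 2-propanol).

6-ethyl-3-iododecan-5-one

Counting along the main chain through the carbonyl gives 10 carbons: the parent is decane.
A ketone (C=O on an internal carbon) is the principal characteristic group, giving the suffix -one.
Choose the numbering such that numbering from this end puts the carbonyl group at C-5 rather than C-6.
That gives the carbonyl at C-5; an ethyl group at C-6; an iodo group at C-3.
The substituents are ordered alphabetically, ignoring any di-/tri- multipliers.
Putting it together: 6-ethyl-3-iododecan-5-one.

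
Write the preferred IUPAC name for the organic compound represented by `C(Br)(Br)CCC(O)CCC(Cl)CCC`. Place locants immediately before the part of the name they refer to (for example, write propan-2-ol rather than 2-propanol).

The longest carbon chain that includes the –OH group has 10 carbons, so the parent hydride is decane.
The highest-priority functional group is an alcohol (–OH), so the name ends in -ol.
Choose the numbering such that numbering from this end puts the hydroxyl group at C-4 rather than C-7.
This places the hydroxyl at C-4; two bromo groups at C-1; a chloro group at C-7.
The substituents are ordered alphabetically, ignoring any di-/tri- multipliers.
Assembling the pieces gives 1,1-dibromo-7-chlorodecan-4-ol.

1,1-dibromo-7-chlorodecan-4-ol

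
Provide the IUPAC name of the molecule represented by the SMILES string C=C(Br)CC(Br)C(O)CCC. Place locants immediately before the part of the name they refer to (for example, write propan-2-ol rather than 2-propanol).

5,7-dibromooct-7-en-4-ol

Counting along the main chain through the –OH group and the multiple bond gives 8 carbons: the parent is octane.
The principal characteristic group is an alcohol (–OH), named with the suffix -ol.
A C=C double bond in the chain gives the infix -ene-.
Number the chain so that numbering from this end puts the hydroxyl group at C-4 rather than C-5.
That gives the hydroxyl at C-4; the double bond between C-7 and C-8; bromo groups at C-5 and C-7.
Assembling the pieces gives 5,7-dibromooct-7-en-4-ol.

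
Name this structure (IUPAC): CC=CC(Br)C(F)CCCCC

The longest carbon chain that includes the multiple bond has 10 carbons, so the parent hydride is decane.
The chain contains a C=C double bond, so the unsaturation ending is -ene.
Choose the numbering such that numbering from this end puts the double bond at C-2 rather than C-8.
With this numbering: the double bond between C-2 and C-3; a bromo group at C-4; a fluoro group at C-5.
Prefixes are listed alphabetically: bromo, fluoro.
The name is 4-bromo-5-fluorodec-2-ene.

4-bromo-5-fluorodec-2-ene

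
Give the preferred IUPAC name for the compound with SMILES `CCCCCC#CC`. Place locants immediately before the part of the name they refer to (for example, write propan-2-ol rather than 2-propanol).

The longest chain bearing the multiple bond is 8 carbons long (octane).
The chain contains a C≡C triple bond, so the unsaturation ending is -yne.
Choose the numbering such that numbering from this end puts the triple bond at C-2 rather than C-6.
With this numbering: the triple bond between C-2 and C-3.
Putting it together: oct-2-yne.

oct-2-yne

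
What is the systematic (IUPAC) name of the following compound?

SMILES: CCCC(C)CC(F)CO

2-fluoro-4-methylheptan-1-ol

The longest chain bearing the –OH group is 7 carbons long (heptane).
An alcohol (–OH) is the principal characteristic group, giving the suffix -ol.
Choose the numbering such that numbering from this end puts the hydroxyl group at C-1 rather than C-7.
With this numbering: the hydroxyl at C-1; a fluoro group at C-2; a methyl group at C-4.
Prefixes are listed alphabetically: fluoro, methyl.
The name is 2-fluoro-4-methylheptan-1-ol.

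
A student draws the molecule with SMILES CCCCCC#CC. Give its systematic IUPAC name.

Counting along the main chain through the multiple bond gives 8 carbons: the parent is octane.
A C≡C triple bond in the chain gives the infix -yne-.
Number the chain so that numbering from this end puts the triple bond at C-2 rather than C-6.
That gives the triple bond between C-2 and C-3.
Assembling the pieces gives oct-2-yne.

oct-2-yne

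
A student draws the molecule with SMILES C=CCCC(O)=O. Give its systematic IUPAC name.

pent-4-enoic acid

Counting along the main chain through the –COOH group and the multiple bond gives 5 carbons: the parent is pentane.
The highest-priority functional group is a carboxylic acid (terminal –COOH), so the name ends in -oic acid.
There is one C=C double bond, indicated by the ending -ene.
The numbering direction is chosen so that the carboxylic acid carbon is C-1 by definition.
This places the double bond between C-4 and C-5.
Putting it together: pent-4-enoic acid.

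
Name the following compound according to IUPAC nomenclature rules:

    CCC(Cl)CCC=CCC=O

7-chloronon-3-enal

The longest chain bearing the –CHO group and the multiple bond is 9 carbons long (nonane).
The principal characteristic group is an aldehyde (terminal –CHO), named with the suffix -al.
A C=C double bond in the chain gives the infix -ene-.
Choose the numbering such that the aldehyde carbon is C-1 by definition.
This places the double bond between C-3 and C-4; a chloro group at C-7.
Assembling the pieces gives 7-chloronon-3-enal.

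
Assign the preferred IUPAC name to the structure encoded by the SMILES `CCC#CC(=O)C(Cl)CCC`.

6-chloronon-3-yn-5-one

The longest chain bearing the carbonyl and the multiple bond is 9 carbons long (nonane).
A ketone (C=O on an internal carbon) is the principal characteristic group, giving the suffix -one.
There is one C≡C triple bond, indicated by the ending -yne.
Number the chain so that numbering from this end puts the triple bond at C-3 rather than C-6.
This places the carbonyl at C-5; the triple bond between C-3 and C-4; a chloro group at C-6.
The name is 6-chloronon-3-yn-5-one.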